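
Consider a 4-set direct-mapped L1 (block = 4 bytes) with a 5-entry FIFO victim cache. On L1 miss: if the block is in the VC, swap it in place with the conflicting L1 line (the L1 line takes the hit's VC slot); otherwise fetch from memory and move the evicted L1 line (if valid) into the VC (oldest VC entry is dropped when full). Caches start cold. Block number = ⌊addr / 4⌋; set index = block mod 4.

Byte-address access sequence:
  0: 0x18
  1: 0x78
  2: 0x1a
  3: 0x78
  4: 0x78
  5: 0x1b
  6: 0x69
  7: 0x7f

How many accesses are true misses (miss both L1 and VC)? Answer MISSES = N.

  [0] addr=0x18 blk=6 s=2: MISS | VC []
  [1] addr=0x78 blk=30 s=2: MISS | VC [6]
  [2] addr=0x1a blk=6 s=2: VC-HIT | VC [30]
  [3] addr=0x78 blk=30 s=2: VC-HIT | VC [6]
  [4] addr=0x78 blk=30 s=2: L1-HIT | VC [6]
  [5] addr=0x1b blk=6 s=2: VC-HIT | VC [30]
  [6] addr=0x69 blk=26 s=2: MISS | VC [30, 6]
  [7] addr=0x7f blk=31 s=3: MISS | VC [30, 6]

MISSES = 4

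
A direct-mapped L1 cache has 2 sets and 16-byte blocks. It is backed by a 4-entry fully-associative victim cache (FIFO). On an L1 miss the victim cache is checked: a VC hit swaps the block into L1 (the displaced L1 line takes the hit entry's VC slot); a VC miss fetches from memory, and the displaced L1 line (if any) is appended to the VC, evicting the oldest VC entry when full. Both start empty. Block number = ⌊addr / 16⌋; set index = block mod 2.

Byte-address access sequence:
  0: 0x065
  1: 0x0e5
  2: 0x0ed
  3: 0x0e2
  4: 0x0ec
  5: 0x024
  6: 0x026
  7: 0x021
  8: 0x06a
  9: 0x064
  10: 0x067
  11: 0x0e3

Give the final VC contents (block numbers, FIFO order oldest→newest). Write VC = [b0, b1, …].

0: 0x65 (blk 6, set 0) → MISS  vc=[]
1: 0xe5 (blk 14, set 0) → MISS  vc=[6]
2: 0xed (blk 14, set 0) → L1-HIT  vc=[6]
3: 0xe2 (blk 14, set 0) → L1-HIT  vc=[6]
4: 0xec (blk 14, set 0) → L1-HIT  vc=[6]
5: 0x24 (blk 2, set 0) → MISS  vc=[6, 14]
6: 0x26 (blk 2, set 0) → L1-HIT  vc=[6, 14]
7: 0x21 (blk 2, set 0) → L1-HIT  vc=[6, 14]
8: 0x6a (blk 6, set 0) → VC-HIT  vc=[2, 14]
9: 0x64 (blk 6, set 0) → L1-HIT  vc=[2, 14]
10: 0x67 (blk 6, set 0) → L1-HIT  vc=[2, 14]
11: 0xe3 (blk 14, set 0) → VC-HIT  vc=[2, 6]

VC = [2, 6]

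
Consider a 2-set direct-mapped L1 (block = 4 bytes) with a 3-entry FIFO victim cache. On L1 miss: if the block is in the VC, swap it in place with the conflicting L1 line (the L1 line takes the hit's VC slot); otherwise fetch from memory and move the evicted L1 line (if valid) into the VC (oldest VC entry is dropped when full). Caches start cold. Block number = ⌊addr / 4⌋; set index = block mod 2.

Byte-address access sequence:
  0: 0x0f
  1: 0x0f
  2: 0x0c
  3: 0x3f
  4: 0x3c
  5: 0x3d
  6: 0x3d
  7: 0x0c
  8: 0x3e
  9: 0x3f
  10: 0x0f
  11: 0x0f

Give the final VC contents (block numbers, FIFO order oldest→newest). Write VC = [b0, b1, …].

#0 0xf→b3/s1 MISS; vc=[]
#1 0xf→b3/s1 L1-HIT; vc=[]
#2 0xc→b3/s1 L1-HIT; vc=[]
#3 0x3f→b15/s1 MISS; vc=[3]
#4 0x3c→b15/s1 L1-HIT; vc=[3]
#5 0x3d→b15/s1 L1-HIT; vc=[3]
#6 0x3d→b15/s1 L1-HIT; vc=[3]
#7 0xc→b3/s1 VC-HIT; vc=[15]
#8 0x3e→b15/s1 VC-HIT; vc=[3]
#9 0x3f→b15/s1 L1-HIT; vc=[3]
#10 0xf→b3/s1 VC-HIT; vc=[15]
#11 0xf→b3/s1 L1-HIT; vc=[15]

VC = [15]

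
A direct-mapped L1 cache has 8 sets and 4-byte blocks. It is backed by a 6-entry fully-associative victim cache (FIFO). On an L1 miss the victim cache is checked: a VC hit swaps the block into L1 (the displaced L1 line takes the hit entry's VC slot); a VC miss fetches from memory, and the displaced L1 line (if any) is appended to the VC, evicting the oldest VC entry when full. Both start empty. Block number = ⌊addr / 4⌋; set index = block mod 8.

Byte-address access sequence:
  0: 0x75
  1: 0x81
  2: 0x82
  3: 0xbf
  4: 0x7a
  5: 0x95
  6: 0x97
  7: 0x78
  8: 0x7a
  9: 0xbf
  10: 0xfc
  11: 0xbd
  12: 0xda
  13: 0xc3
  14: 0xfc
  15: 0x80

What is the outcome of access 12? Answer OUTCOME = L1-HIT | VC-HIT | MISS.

OUTCOME = MISS

0: 0x75 (blk 29, set 5) → MISS  vc=[]
1: 0x81 (blk 32, set 0) → MISS  vc=[]
2: 0x82 (blk 32, set 0) → L1-HIT  vc=[]
3: 0xbf (blk 47, set 7) → MISS  vc=[]
4: 0x7a (blk 30, set 6) → MISS  vc=[]
5: 0x95 (blk 37, set 5) → MISS  vc=[29]
6: 0x97 (blk 37, set 5) → L1-HIT  vc=[29]
7: 0x78 (blk 30, set 6) → L1-HIT  vc=[29]
8: 0x7a (blk 30, set 6) → L1-HIT  vc=[29]
9: 0xbf (blk 47, set 7) → L1-HIT  vc=[29]
10: 0xfc (blk 63, set 7) → MISS  vc=[29, 47]
11: 0xbd (blk 47, set 7) → VC-HIT  vc=[29, 63]
12: 0xda (blk 54, set 6) → MISS  vc=[29, 63, 30]
13: 0xc3 (blk 48, set 0) → MISS  vc=[29, 63, 30, 32]
14: 0xfc (blk 63, set 7) → VC-HIT  vc=[29, 47, 30, 32]
15: 0x80 (blk 32, set 0) → VC-HIT  vc=[29, 47, 30, 48]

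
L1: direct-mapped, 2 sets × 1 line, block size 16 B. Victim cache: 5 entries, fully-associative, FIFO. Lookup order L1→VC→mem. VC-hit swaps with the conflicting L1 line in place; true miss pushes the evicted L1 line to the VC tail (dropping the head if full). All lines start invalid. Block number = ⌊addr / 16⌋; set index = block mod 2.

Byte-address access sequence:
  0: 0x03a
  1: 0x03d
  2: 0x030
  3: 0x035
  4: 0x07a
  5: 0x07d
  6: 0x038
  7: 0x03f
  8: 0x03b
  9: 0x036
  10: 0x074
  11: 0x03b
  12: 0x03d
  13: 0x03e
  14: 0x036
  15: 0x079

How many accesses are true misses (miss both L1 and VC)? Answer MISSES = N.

MISSES = 2

#0 0x3a→b3/s1 MISS; vc=[]
#1 0x3d→b3/s1 L1-HIT; vc=[]
#2 0x30→b3/s1 L1-HIT; vc=[]
#3 0x35→b3/s1 L1-HIT; vc=[]
#4 0x7a→b7/s1 MISS; vc=[3]
#5 0x7d→b7/s1 L1-HIT; vc=[3]
#6 0x38→b3/s1 VC-HIT; vc=[7]
#7 0x3f→b3/s1 L1-HIT; vc=[7]
#8 0x3b→b3/s1 L1-HIT; vc=[7]
#9 0x36→b3/s1 L1-HIT; vc=[7]
#10 0x74→b7/s1 VC-HIT; vc=[3]
#11 0x3b→b3/s1 VC-HIT; vc=[7]
#12 0x3d→b3/s1 L1-HIT; vc=[7]
#13 0x3e→b3/s1 L1-HIT; vc=[7]
#14 0x36→b3/s1 L1-HIT; vc=[7]
#15 0x79→b7/s1 VC-HIT; vc=[3]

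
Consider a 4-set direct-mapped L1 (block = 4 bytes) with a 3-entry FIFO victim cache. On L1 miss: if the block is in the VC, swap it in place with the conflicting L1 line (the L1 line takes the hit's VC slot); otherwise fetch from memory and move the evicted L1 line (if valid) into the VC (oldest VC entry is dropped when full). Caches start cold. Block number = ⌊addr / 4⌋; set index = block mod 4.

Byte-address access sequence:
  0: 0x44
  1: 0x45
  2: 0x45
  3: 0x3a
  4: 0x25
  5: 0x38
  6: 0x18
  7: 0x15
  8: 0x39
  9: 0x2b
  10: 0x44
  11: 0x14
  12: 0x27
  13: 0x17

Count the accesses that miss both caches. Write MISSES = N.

MISSES = 7

0: 0x44 (blk 17, set 1) → MISS  vc=[]
1: 0x45 (blk 17, set 1) → L1-HIT  vc=[]
2: 0x45 (blk 17, set 1) → L1-HIT  vc=[]
3: 0x3a (blk 14, set 2) → MISS  vc=[]
4: 0x25 (blk 9, set 1) → MISS  vc=[17]
5: 0x38 (blk 14, set 2) → L1-HIT  vc=[17]
6: 0x18 (blk 6, set 2) → MISS  vc=[17, 14]
7: 0x15 (blk 5, set 1) → MISS  vc=[17, 14, 9]
8: 0x39 (blk 14, set 2) → VC-HIT  vc=[17, 6, 9]
9: 0x2b (blk 10, set 2) → MISS  vc=[6, 9, 14]
10: 0x44 (blk 17, set 1) → MISS  vc=[9, 14, 5]
11: 0x14 (blk 5, set 1) → VC-HIT  vc=[9, 14, 17]
12: 0x27 (blk 9, set 1) → VC-HIT  vc=[5, 14, 17]
13: 0x17 (blk 5, set 1) → VC-HIT  vc=[9, 14, 17]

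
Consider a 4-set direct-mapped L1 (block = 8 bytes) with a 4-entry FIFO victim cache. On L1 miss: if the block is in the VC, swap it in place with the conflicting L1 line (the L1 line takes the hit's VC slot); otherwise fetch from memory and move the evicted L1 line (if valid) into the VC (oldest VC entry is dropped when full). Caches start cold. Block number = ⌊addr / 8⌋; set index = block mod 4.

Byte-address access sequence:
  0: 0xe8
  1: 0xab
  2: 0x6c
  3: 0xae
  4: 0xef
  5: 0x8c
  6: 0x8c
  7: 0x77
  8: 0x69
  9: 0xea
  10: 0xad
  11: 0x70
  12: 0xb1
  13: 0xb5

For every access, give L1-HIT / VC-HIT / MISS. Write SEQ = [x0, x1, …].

SEQ = [MISS, MISS, MISS, VC-HIT, VC-HIT, MISS, L1-HIT, MISS, VC-HIT, VC-HIT, VC-HIT, L1-HIT, MISS, L1-HIT]

#0 0xe8→b29/s1 MISS; vc=[]
#1 0xab→b21/s1 MISS; vc=[29]
#2 0x6c→b13/s1 MISS; vc=[29,21]
#3 0xae→b21/s1 VC-HIT; vc=[29,13]
#4 0xef→b29/s1 VC-HIT; vc=[21,13]
#5 0x8c→b17/s1 MISS; vc=[21,13,29]
#6 0x8c→b17/s1 L1-HIT; vc=[21,13,29]
#7 0x77→b14/s2 MISS; vc=[21,13,29]
#8 0x69→b13/s1 VC-HIT; vc=[21,17,29]
#9 0xea→b29/s1 VC-HIT; vc=[21,17,13]
#10 0xad→b21/s1 VC-HIT; vc=[29,17,13]
#11 0x70→b14/s2 L1-HIT; vc=[29,17,13]
#12 0xb1→b22/s2 MISS; vc=[29,17,13,14]
#13 0xb5→b22/s2 L1-HIT; vc=[29,17,13,14]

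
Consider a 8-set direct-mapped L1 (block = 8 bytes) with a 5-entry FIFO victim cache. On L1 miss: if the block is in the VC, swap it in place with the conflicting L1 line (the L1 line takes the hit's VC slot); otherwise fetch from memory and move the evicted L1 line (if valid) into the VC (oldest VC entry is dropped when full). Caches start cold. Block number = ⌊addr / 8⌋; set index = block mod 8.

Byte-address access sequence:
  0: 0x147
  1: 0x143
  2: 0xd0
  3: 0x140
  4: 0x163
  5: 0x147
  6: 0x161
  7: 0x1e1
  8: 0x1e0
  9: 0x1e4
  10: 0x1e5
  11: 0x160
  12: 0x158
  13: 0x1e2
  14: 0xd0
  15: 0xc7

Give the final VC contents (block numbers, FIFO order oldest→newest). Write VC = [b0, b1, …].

VC = [44, 40]

0: 0x147 (blk 40, set 0) → MISS  vc=[]
1: 0x143 (blk 40, set 0) → L1-HIT  vc=[]
2: 0xd0 (blk 26, set 2) → MISS  vc=[]
3: 0x140 (blk 40, set 0) → L1-HIT  vc=[]
4: 0x163 (blk 44, set 4) → MISS  vc=[]
5: 0x147 (blk 40, set 0) → L1-HIT  vc=[]
6: 0x161 (blk 44, set 4) → L1-HIT  vc=[]
7: 0x1e1 (blk 60, set 4) → MISS  vc=[44]
8: 0x1e0 (blk 60, set 4) → L1-HIT  vc=[44]
9: 0x1e4 (blk 60, set 4) → L1-HIT  vc=[44]
10: 0x1e5 (blk 60, set 4) → L1-HIT  vc=[44]
11: 0x160 (blk 44, set 4) → VC-HIT  vc=[60]
12: 0x158 (blk 43, set 3) → MISS  vc=[60]
13: 0x1e2 (blk 60, set 4) → VC-HIT  vc=[44]
14: 0xd0 (blk 26, set 2) → L1-HIT  vc=[44]
15: 0xc7 (blk 24, set 0) → MISS  vc=[44, 40]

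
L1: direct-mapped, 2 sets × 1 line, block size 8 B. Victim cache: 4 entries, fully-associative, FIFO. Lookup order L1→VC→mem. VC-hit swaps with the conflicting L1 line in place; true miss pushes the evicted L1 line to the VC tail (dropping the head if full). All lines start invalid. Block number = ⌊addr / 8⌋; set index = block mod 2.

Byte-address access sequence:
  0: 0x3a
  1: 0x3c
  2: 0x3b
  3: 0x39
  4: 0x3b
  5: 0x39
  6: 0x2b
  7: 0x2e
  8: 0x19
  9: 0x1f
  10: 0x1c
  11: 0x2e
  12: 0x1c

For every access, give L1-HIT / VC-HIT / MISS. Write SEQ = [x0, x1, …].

0: 0x3a (blk 7, set 1) → MISS  vc=[]
1: 0x3c (blk 7, set 1) → L1-HIT  vc=[]
2: 0x3b (blk 7, set 1) → L1-HIT  vc=[]
3: 0x39 (blk 7, set 1) → L1-HIT  vc=[]
4: 0x3b (blk 7, set 1) → L1-HIT  vc=[]
5: 0x39 (blk 7, set 1) → L1-HIT  vc=[]
6: 0x2b (blk 5, set 1) → MISS  vc=[7]
7: 0x2e (blk 5, set 1) → L1-HIT  vc=[7]
8: 0x19 (blk 3, set 1) → MISS  vc=[7, 5]
9: 0x1f (blk 3, set 1) → L1-HIT  vc=[7, 5]
10: 0x1c (blk 3, set 1) → L1-HIT  vc=[7, 5]
11: 0x2e (blk 5, set 1) → VC-HIT  vc=[7, 3]
12: 0x1c (blk 3, set 1) → VC-HIT  vc=[7, 5]

SEQ = [MISS, L1-HIT, L1-HIT, L1-HIT, L1-HIT, L1-HIT, MISS, L1-HIT, MISS, L1-HIT, L1-HIT, VC-HIT, VC-HIT]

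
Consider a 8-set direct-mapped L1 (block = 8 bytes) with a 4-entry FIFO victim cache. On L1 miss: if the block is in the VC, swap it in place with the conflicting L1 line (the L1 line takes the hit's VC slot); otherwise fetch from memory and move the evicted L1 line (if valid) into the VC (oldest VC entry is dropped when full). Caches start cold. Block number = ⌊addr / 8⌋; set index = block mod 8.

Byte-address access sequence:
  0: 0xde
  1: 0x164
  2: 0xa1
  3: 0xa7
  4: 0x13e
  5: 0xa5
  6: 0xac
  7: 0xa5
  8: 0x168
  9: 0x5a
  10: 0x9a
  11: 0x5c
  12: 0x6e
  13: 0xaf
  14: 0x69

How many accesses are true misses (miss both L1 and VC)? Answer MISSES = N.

0: 0xde (blk 27, set 3) → MISS  vc=[]
1: 0x164 (blk 44, set 4) → MISS  vc=[]
2: 0xa1 (blk 20, set 4) → MISS  vc=[44]
3: 0xa7 (blk 20, set 4) → L1-HIT  vc=[44]
4: 0x13e (blk 39, set 7) → MISS  vc=[44]
5: 0xa5 (blk 20, set 4) → L1-HIT  vc=[44]
6: 0xac (blk 21, set 5) → MISS  vc=[44]
7: 0xa5 (blk 20, set 4) → L1-HIT  vc=[44]
8: 0x168 (blk 45, set 5) → MISS  vc=[44, 21]
9: 0x5a (blk 11, set 3) → MISS  vc=[44, 21, 27]
10: 0x9a (blk 19, set 3) → MISS  vc=[44, 21, 27, 11]
11: 0x5c (blk 11, set 3) → VC-HIT  vc=[44, 21, 27, 19]
12: 0x6e (blk 13, set 5) → MISS  vc=[21, 27, 19, 45]
13: 0xaf (blk 21, set 5) → VC-HIT  vc=[13, 27, 19, 45]
14: 0x69 (blk 13, set 5) → VC-HIT  vc=[21, 27, 19, 45]

MISSES = 9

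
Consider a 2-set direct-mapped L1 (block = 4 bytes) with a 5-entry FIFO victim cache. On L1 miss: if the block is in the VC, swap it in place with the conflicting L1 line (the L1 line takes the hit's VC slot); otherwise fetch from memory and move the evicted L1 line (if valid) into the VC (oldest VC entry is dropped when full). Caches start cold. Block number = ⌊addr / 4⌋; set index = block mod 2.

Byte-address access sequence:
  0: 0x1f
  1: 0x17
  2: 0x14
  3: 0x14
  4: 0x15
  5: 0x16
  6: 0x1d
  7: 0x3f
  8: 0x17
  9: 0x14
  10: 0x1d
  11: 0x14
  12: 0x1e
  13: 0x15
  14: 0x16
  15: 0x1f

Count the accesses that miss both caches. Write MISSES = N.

MISSES = 3

0: 0x1f (blk 7, set 1) → MISS  vc=[]
1: 0x17 (blk 5, set 1) → MISS  vc=[7]
2: 0x14 (blk 5, set 1) → L1-HIT  vc=[7]
3: 0x14 (blk 5, set 1) → L1-HIT  vc=[7]
4: 0x15 (blk 5, set 1) → L1-HIT  vc=[7]
5: 0x16 (blk 5, set 1) → L1-HIT  vc=[7]
6: 0x1d (blk 7, set 1) → VC-HIT  vc=[5]
7: 0x3f (blk 15, set 1) → MISS  vc=[5, 7]
8: 0x17 (blk 5, set 1) → VC-HIT  vc=[15, 7]
9: 0x14 (blk 5, set 1) → L1-HIT  vc=[15, 7]
10: 0x1d (blk 7, set 1) → VC-HIT  vc=[15, 5]
11: 0x14 (blk 5, set 1) → VC-HIT  vc=[15, 7]
12: 0x1e (blk 7, set 1) → VC-HIT  vc=[15, 5]
13: 0x15 (blk 5, set 1) → VC-HIT  vc=[15, 7]
14: 0x16 (blk 5, set 1) → L1-HIT  vc=[15, 7]
15: 0x1f (blk 7, set 1) → VC-HIT  vc=[15, 5]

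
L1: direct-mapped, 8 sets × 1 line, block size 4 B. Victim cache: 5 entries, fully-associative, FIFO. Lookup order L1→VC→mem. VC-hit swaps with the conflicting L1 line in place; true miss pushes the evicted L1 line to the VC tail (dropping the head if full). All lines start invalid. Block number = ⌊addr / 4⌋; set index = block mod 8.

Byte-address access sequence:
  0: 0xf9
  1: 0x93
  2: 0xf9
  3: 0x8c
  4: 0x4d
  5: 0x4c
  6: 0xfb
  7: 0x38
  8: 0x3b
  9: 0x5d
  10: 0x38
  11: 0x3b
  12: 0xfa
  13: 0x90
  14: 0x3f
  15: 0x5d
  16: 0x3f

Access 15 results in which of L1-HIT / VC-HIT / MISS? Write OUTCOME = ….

0: 0xf9 (blk 62, set 6) → MISS  vc=[]
1: 0x93 (blk 36, set 4) → MISS  vc=[]
2: 0xf9 (blk 62, set 6) → L1-HIT  vc=[]
3: 0x8c (blk 35, set 3) → MISS  vc=[]
4: 0x4d (blk 19, set 3) → MISS  vc=[35]
5: 0x4c (blk 19, set 3) → L1-HIT  vc=[35]
6: 0xfb (blk 62, set 6) → L1-HIT  vc=[35]
7: 0x38 (blk 14, set 6) → MISS  vc=[35, 62]
8: 0x3b (blk 14, set 6) → L1-HIT  vc=[35, 62]
9: 0x5d (blk 23, set 7) → MISS  vc=[35, 62]
10: 0x38 (blk 14, set 6) → L1-HIT  vc=[35, 62]
11: 0x3b (blk 14, set 6) → L1-HIT  vc=[35, 62]
12: 0xfa (blk 62, set 6) → VC-HIT  vc=[35, 14]
13: 0x90 (blk 36, set 4) → L1-HIT  vc=[35, 14]
14: 0x3f (blk 15, set 7) → MISS  vc=[35, 14, 23]
15: 0x5d (blk 23, set 7) → VC-HIT  vc=[35, 14, 15]
16: 0x3f (blk 15, set 7) → VC-HIT  vc=[35, 14, 23]

OUTCOME = VC-HIT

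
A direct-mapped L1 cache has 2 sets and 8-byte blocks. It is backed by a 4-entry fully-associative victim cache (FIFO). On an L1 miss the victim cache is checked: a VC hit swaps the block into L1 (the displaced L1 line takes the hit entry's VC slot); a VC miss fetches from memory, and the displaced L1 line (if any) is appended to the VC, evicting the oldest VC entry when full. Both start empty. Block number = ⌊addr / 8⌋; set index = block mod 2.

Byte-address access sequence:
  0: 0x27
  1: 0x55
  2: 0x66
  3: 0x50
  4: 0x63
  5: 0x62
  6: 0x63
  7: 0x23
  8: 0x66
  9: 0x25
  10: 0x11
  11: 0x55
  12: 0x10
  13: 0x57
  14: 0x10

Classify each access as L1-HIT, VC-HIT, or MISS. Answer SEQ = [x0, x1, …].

  [0] addr=0x27 blk=4 s=0: MISS | VC []
  [1] addr=0x55 blk=10 s=0: MISS | VC [4]
  [2] addr=0x66 blk=12 s=0: MISS | VC [4, 10]
  [3] addr=0x50 blk=10 s=0: VC-HIT | VC [4, 12]
  [4] addr=0x63 blk=12 s=0: VC-HIT | VC [4, 10]
  [5] addr=0x62 blk=12 s=0: L1-HIT | VC [4, 10]
  [6] addr=0x63 blk=12 s=0: L1-HIT | VC [4, 10]
  [7] addr=0x23 blk=4 s=0: VC-HIT | VC [12, 10]
  [8] addr=0x66 blk=12 s=0: VC-HIT | VC [4, 10]
  [9] addr=0x25 blk=4 s=0: VC-HIT | VC [12, 10]
  [10] addr=0x11 blk=2 s=0: MISS | VC [12, 10, 4]
  [11] addr=0x55 blk=10 s=0: VC-HIT | VC [12, 2, 4]
  [12] addr=0x10 blk=2 s=0: VC-HIT | VC [12, 10, 4]
  [13] addr=0x57 blk=10 s=0: VC-HIT | VC [12, 2, 4]
  [14] addr=0x10 blk=2 s=0: VC-HIT | VC [12, 10, 4]

SEQ = [MISS, MISS, MISS, VC-HIT, VC-HIT, L1-HIT, L1-HIT, VC-HIT, VC-HIT, VC-HIT, MISS, VC-HIT, VC-HIT, VC-HIT, VC-HIT]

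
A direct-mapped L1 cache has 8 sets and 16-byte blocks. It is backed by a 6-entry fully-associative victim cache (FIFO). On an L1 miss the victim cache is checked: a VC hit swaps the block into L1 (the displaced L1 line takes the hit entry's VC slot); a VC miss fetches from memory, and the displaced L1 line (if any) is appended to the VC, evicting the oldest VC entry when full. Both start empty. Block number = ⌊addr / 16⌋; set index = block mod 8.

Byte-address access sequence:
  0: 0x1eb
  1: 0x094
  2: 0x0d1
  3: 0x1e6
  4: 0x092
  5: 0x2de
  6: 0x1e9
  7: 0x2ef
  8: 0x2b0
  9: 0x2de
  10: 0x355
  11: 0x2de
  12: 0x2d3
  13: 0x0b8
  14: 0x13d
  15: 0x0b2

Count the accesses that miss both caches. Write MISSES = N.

0: 0x1eb (blk 30, set 6) → MISS  vc=[]
1: 0x94 (blk 9, set 1) → MISS  vc=[]
2: 0xd1 (blk 13, set 5) → MISS  vc=[]
3: 0x1e6 (blk 30, set 6) → L1-HIT  vc=[]
4: 0x92 (blk 9, set 1) → L1-HIT  vc=[]
5: 0x2de (blk 45, set 5) → MISS  vc=[13]
6: 0x1e9 (blk 30, set 6) → L1-HIT  vc=[13]
7: 0x2ef (blk 46, set 6) → MISS  vc=[13, 30]
8: 0x2b0 (blk 43, set 3) → MISS  vc=[13, 30]
9: 0x2de (blk 45, set 5) → L1-HIT  vc=[13, 30]
10: 0x355 (blk 53, set 5) → MISS  vc=[13, 30, 45]
11: 0x2de (blk 45, set 5) → VC-HIT  vc=[13, 30, 53]
12: 0x2d3 (blk 45, set 5) → L1-HIT  vc=[13, 30, 53]
13: 0xb8 (blk 11, set 3) → MISS  vc=[13, 30, 53, 43]
14: 0x13d (blk 19, set 3) → MISS  vc=[13, 30, 53, 43, 11]
15: 0xb2 (blk 11, set 3) → VC-HIT  vc=[13, 30, 53, 43, 19]

MISSES = 9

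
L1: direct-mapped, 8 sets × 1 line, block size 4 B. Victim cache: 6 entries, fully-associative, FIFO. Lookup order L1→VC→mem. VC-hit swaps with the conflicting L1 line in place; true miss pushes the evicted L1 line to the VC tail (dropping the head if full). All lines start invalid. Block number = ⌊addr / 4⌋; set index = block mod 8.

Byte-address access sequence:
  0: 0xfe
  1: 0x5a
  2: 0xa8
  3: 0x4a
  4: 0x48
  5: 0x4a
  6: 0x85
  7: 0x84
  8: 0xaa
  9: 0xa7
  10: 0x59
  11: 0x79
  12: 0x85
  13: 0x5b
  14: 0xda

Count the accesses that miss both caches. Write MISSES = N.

MISSES = 8

0: 0xfe (blk 63, set 7) → MISS  vc=[]
1: 0x5a (blk 22, set 6) → MISS  vc=[]
2: 0xa8 (blk 42, set 2) → MISS  vc=[]
3: 0x4a (blk 18, set 2) → MISS  vc=[42]
4: 0x48 (blk 18, set 2) → L1-HIT  vc=[42]
5: 0x4a (blk 18, set 2) → L1-HIT  vc=[42]
6: 0x85 (blk 33, set 1) → MISS  vc=[42]
7: 0x84 (blk 33, set 1) → L1-HIT  vc=[42]
8: 0xaa (blk 42, set 2) → VC-HIT  vc=[18]
9: 0xa7 (blk 41, set 1) → MISS  vc=[18, 33]
10: 0x59 (blk 22, set 6) → L1-HIT  vc=[18, 33]
11: 0x79 (blk 30, set 6) → MISS  vc=[18, 33, 22]
12: 0x85 (blk 33, set 1) → VC-HIT  vc=[18, 41, 22]
13: 0x5b (blk 22, set 6) → VC-HIT  vc=[18, 41, 30]
14: 0xda (blk 54, set 6) → MISS  vc=[18, 41, 30, 22]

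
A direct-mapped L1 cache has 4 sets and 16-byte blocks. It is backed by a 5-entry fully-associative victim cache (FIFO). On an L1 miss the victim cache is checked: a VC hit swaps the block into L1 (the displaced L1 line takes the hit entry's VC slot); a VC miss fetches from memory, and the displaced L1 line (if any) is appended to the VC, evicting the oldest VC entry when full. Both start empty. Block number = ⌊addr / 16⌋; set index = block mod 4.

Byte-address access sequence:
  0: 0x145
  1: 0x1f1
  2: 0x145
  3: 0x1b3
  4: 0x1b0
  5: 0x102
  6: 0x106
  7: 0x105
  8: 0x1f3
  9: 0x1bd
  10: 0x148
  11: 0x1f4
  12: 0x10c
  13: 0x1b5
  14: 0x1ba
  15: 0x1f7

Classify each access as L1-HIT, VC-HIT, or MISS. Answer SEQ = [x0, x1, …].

#0 0x145→b20/s0 MISS; vc=[]
#1 0x1f1→b31/s3 MISS; vc=[]
#2 0x145→b20/s0 L1-HIT; vc=[]
#3 0x1b3→b27/s3 MISS; vc=[31]
#4 0x1b0→b27/s3 L1-HIT; vc=[31]
#5 0x102→b16/s0 MISS; vc=[31,20]
#6 0x106→b16/s0 L1-HIT; vc=[31,20]
#7 0x105→b16/s0 L1-HIT; vc=[31,20]
#8 0x1f3→b31/s3 VC-HIT; vc=[27,20]
#9 0x1bd→b27/s3 VC-HIT; vc=[31,20]
#10 0x148→b20/s0 VC-HIT; vc=[31,16]
#11 0x1f4→b31/s3 VC-HIT; vc=[27,16]
#12 0x10c→b16/s0 VC-HIT; vc=[27,20]
#13 0x1b5→b27/s3 VC-HIT; vc=[31,20]
#14 0x1ba→b27/s3 L1-HIT; vc=[31,20]
#15 0x1f7→b31/s3 VC-HIT; vc=[27,20]

SEQ = [MISS, MISS, L1-HIT, MISS, L1-HIT, MISS, L1-HIT, L1-HIT, VC-HIT, VC-HIT, VC-HIT, VC-HIT, VC-HIT, VC-HIT, L1-HIT, VC-HIT]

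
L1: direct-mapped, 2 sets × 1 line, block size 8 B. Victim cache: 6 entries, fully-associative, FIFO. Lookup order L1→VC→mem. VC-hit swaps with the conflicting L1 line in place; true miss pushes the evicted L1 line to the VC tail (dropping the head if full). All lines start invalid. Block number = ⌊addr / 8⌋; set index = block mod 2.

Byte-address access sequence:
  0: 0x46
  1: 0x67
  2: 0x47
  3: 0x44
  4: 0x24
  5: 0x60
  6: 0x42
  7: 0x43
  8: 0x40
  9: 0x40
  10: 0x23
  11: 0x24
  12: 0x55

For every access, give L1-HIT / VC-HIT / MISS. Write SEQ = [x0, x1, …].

SEQ = [MISS, MISS, VC-HIT, L1-HIT, MISS, VC-HIT, VC-HIT, L1-HIT, L1-HIT, L1-HIT, VC-HIT, L1-HIT, MISS]

#0 0x46→b8/s0 MISS; vc=[]
#1 0x67→b12/s0 MISS; vc=[8]
#2 0x47→b8/s0 VC-HIT; vc=[12]
#3 0x44→b8/s0 L1-HIT; vc=[12]
#4 0x24→b4/s0 MISS; vc=[12,8]
#5 0x60→b12/s0 VC-HIT; vc=[4,8]
#6 0x42→b8/s0 VC-HIT; vc=[4,12]
#7 0x43→b8/s0 L1-HIT; vc=[4,12]
#8 0x40→b8/s0 L1-HIT; vc=[4,12]
#9 0x40→b8/s0 L1-HIT; vc=[4,12]
#10 0x23→b4/s0 VC-HIT; vc=[8,12]
#11 0x24→b4/s0 L1-HIT; vc=[8,12]
#12 0x55→b10/s0 MISS; vc=[8,12,4]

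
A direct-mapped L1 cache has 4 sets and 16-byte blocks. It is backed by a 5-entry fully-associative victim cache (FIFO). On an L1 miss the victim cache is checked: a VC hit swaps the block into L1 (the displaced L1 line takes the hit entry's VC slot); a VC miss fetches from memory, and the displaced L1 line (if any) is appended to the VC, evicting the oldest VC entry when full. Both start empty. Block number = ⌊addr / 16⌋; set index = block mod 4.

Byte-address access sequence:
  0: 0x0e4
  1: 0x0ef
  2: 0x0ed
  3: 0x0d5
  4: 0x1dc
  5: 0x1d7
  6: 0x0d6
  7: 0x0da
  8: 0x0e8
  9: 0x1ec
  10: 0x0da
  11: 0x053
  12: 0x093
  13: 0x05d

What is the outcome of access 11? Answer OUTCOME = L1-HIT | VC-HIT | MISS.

OUTCOME = MISS

  [0] addr=0xe4 blk=14 s=2: MISS | VC []
  [1] addr=0xef blk=14 s=2: L1-HIT | VC []
  [2] addr=0xed blk=14 s=2: L1-HIT | VC []
  [3] addr=0xd5 blk=13 s=1: MISS | VC []
  [4] addr=0x1dc blk=29 s=1: MISS | VC [13]
  [5] addr=0x1d7 blk=29 s=1: L1-HIT | VC [13]
  [6] addr=0xd6 blk=13 s=1: VC-HIT | VC [29]
  [7] addr=0xda blk=13 s=1: L1-HIT | VC [29]
  [8] addr=0xe8 blk=14 s=2: L1-HIT | VC [29]
  [9] addr=0x1ec blk=30 s=2: MISS | VC [29, 14]
  [10] addr=0xda blk=13 s=1: L1-HIT | VC [29, 14]
  [11] addr=0x53 blk=5 s=1: MISS | VC [29, 14, 13]
  [12] addr=0x93 blk=9 s=1: MISS | VC [29, 14, 13, 5]
  [13] addr=0x5d blk=5 s=1: VC-HIT | VC [29, 14, 13, 9]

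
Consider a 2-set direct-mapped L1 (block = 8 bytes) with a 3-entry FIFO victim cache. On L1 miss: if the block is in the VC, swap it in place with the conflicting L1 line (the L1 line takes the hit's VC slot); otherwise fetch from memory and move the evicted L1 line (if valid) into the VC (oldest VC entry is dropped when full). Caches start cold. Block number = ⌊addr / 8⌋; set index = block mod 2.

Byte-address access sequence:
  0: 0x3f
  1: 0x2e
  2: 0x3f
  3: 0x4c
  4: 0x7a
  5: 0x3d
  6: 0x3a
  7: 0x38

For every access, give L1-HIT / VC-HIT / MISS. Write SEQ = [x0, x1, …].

0: 0x3f (blk 7, set 1) → MISS  vc=[]
1: 0x2e (blk 5, set 1) → MISS  vc=[7]
2: 0x3f (blk 7, set 1) → VC-HIT  vc=[5]
3: 0x4c (blk 9, set 1) → MISS  vc=[5, 7]
4: 0x7a (blk 15, set 1) → MISS  vc=[5, 7, 9]
5: 0x3d (blk 7, set 1) → VC-HIT  vc=[5, 15, 9]
6: 0x3a (blk 7, set 1) → L1-HIT  vc=[5, 15, 9]
7: 0x38 (blk 7, set 1) → L1-HIT  vc=[5, 15, 9]

SEQ = [MISS, MISS, VC-HIT, MISS, MISS, VC-HIT, L1-HIT, L1-HIT]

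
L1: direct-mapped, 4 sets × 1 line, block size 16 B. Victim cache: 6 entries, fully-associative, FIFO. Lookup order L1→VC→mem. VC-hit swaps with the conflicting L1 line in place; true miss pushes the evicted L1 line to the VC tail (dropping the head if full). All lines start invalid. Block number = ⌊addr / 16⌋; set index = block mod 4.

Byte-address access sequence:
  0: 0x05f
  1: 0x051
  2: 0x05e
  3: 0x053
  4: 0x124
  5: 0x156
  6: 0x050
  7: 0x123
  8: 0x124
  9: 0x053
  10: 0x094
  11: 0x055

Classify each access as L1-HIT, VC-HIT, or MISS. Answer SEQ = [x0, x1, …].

#0 0x5f→b5/s1 MISS; vc=[]
#1 0x51→b5/s1 L1-HIT; vc=[]
#2 0x5e→b5/s1 L1-HIT; vc=[]
#3 0x53→b5/s1 L1-HIT; vc=[]
#4 0x124→b18/s2 MISS; vc=[]
#5 0x156→b21/s1 MISS; vc=[5]
#6 0x50→b5/s1 VC-HIT; vc=[21]
#7 0x123→b18/s2 L1-HIT; vc=[21]
#8 0x124→b18/s2 L1-HIT; vc=[21]
#9 0x53→b5/s1 L1-HIT; vc=[21]
#10 0x94→b9/s1 MISS; vc=[21,5]
#11 0x55→b5/s1 VC-HIT; vc=[21,9]

SEQ = [MISS, L1-HIT, L1-HIT, L1-HIT, MISS, MISS, VC-HIT, L1-HIT, L1-HIT, L1-HIT, MISS, VC-HIT]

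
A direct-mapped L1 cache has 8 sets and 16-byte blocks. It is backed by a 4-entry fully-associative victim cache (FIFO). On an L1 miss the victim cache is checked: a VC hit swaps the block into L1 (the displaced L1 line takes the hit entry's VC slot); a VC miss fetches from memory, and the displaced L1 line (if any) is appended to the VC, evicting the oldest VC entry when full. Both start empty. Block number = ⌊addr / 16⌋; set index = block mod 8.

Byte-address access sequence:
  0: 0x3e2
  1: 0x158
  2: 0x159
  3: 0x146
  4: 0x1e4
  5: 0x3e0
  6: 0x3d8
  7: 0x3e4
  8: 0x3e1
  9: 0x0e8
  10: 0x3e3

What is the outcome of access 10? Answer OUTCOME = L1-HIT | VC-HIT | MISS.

  [0] addr=0x3e2 blk=62 s=6: MISS | VC []
  [1] addr=0x158 blk=21 s=5: MISS | VC []
  [2] addr=0x159 blk=21 s=5: L1-HIT | VC []
  [3] addr=0x146 blk=20 s=4: MISS | VC []
  [4] addr=0x1e4 blk=30 s=6: MISS | VC [62]
  [5] addr=0x3e0 blk=62 s=6: VC-HIT | VC [30]
  [6] addr=0x3d8 blk=61 s=5: MISS | VC [30, 21]
  [7] addr=0x3e4 blk=62 s=6: L1-HIT | VC [30, 21]
  [8] addr=0x3e1 blk=62 s=6: L1-HIT | VC [30, 21]
  [9] addr=0xe8 blk=14 s=6: MISS | VC [30, 21, 62]
  [10] addr=0x3e3 blk=62 s=6: VC-HIT | VC [30, 21, 14]

OUTCOME = VC-HIT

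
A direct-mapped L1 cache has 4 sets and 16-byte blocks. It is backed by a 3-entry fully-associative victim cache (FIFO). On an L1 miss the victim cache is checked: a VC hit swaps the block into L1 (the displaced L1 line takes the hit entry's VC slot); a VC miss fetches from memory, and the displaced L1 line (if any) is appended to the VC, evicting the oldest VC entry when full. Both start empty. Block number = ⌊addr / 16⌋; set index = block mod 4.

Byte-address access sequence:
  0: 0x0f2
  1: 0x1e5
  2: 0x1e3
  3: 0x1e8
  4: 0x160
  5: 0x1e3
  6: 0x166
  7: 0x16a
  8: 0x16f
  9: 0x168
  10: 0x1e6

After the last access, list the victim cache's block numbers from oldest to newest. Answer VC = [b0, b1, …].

VC = [22]

#0 0xf2→b15/s3 MISS; vc=[]
#1 0x1e5→b30/s2 MISS; vc=[]
#2 0x1e3→b30/s2 L1-HIT; vc=[]
#3 0x1e8→b30/s2 L1-HIT; vc=[]
#4 0x160→b22/s2 MISS; vc=[30]
#5 0x1e3→b30/s2 VC-HIT; vc=[22]
#6 0x166→b22/s2 VC-HIT; vc=[30]
#7 0x16a→b22/s2 L1-HIT; vc=[30]
#8 0x16f→b22/s2 L1-HIT; vc=[30]
#9 0x168→b22/s2 L1-HIT; vc=[30]
#10 0x1e6→b30/s2 VC-HIT; vc=[22]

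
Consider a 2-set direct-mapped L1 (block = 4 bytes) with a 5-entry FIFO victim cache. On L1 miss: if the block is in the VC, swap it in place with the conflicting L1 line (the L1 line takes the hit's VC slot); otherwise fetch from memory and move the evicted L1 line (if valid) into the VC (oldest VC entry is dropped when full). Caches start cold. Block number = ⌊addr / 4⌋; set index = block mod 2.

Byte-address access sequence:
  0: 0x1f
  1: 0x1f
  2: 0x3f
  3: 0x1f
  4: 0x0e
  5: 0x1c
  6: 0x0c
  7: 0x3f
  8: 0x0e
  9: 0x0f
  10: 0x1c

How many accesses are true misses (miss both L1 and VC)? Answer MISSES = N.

MISSES = 3

0: 0x1f (blk 7, set 1) → MISS  vc=[]
1: 0x1f (blk 7, set 1) → L1-HIT  vc=[]
2: 0x3f (blk 15, set 1) → MISS  vc=[7]
3: 0x1f (blk 7, set 1) → VC-HIT  vc=[15]
4: 0xe (blk 3, set 1) → MISS  vc=[15, 7]
5: 0x1c (blk 7, set 1) → VC-HIT  vc=[15, 3]
6: 0xc (blk 3, set 1) → VC-HIT  vc=[15, 7]
7: 0x3f (blk 15, set 1) → VC-HIT  vc=[3, 7]
8: 0xe (blk 3, set 1) → VC-HIT  vc=[15, 7]
9: 0xf (blk 3, set 1) → L1-HIT  vc=[15, 7]
10: 0x1c (blk 7, set 1) → VC-HIT  vc=[15, 3]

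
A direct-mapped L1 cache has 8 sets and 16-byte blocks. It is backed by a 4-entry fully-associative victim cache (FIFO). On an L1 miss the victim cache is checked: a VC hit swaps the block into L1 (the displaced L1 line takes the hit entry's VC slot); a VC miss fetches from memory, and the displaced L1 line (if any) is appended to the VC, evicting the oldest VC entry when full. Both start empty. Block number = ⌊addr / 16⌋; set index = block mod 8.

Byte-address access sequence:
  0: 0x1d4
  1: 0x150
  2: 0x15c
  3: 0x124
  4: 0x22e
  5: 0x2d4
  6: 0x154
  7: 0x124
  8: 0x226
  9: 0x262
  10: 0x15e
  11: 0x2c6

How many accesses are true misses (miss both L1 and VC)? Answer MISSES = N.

#0 0x1d4→b29/s5 MISS; vc=[]
#1 0x150→b21/s5 MISS; vc=[29]
#2 0x15c→b21/s5 L1-HIT; vc=[29]
#3 0x124→b18/s2 MISS; vc=[29]
#4 0x22e→b34/s2 MISS; vc=[29,18]
#5 0x2d4→b45/s5 MISS; vc=[29,18,21]
#6 0x154→b21/s5 VC-HIT; vc=[29,18,45]
#7 0x124→b18/s2 VC-HIT; vc=[29,34,45]
#8 0x226→b34/s2 VC-HIT; vc=[29,18,45]
#9 0x262→b38/s6 MISS; vc=[29,18,45]
#10 0x15e→b21/s5 L1-HIT; vc=[29,18,45]
#11 0x2c6→b44/s4 MISS; vc=[29,18,45]

MISSES = 7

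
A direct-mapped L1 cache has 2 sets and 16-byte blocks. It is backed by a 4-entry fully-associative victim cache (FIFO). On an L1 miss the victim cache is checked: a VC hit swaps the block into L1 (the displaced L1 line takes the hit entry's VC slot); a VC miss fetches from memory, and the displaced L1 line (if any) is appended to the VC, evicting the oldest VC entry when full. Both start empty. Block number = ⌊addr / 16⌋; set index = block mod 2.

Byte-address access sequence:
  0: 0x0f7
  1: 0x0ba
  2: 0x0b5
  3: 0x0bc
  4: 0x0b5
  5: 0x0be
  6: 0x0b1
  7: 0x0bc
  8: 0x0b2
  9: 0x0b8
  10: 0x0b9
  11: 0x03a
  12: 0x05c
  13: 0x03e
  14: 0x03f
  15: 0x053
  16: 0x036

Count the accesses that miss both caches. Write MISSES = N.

MISSES = 4

  [0] addr=0xf7 blk=15 s=1: MISS | VC []
  [1] addr=0xba blk=11 s=1: MISS | VC [15]
  [2] addr=0xb5 blk=11 s=1: L1-HIT | VC [15]
  [3] addr=0xbc blk=11 s=1: L1-HIT | VC [15]
  [4] addr=0xb5 blk=11 s=1: L1-HIT | VC [15]
  [5] addr=0xbe blk=11 s=1: L1-HIT | VC [15]
  [6] addr=0xb1 blk=11 s=1: L1-HIT | VC [15]
  [7] addr=0xbc blk=11 s=1: L1-HIT | VC [15]
  [8] addr=0xb2 blk=11 s=1: L1-HIT | VC [15]
  [9] addr=0xb8 blk=11 s=1: L1-HIT | VC [15]
  [10] addr=0xb9 blk=11 s=1: L1-HIT | VC [15]
  [11] addr=0x3a blk=3 s=1: MISS | VC [15, 11]
  [12] addr=0x5c blk=5 s=1: MISS | VC [15, 11, 3]
  [13] addr=0x3e blk=3 s=1: VC-HIT | VC [15, 11, 5]
  [14] addr=0x3f blk=3 s=1: L1-HIT | VC [15, 11, 5]
  [15] addr=0x53 blk=5 s=1: VC-HIT | VC [15, 11, 3]
  [16] addr=0x36 blk=3 s=1: VC-HIT | VC [15, 11, 5]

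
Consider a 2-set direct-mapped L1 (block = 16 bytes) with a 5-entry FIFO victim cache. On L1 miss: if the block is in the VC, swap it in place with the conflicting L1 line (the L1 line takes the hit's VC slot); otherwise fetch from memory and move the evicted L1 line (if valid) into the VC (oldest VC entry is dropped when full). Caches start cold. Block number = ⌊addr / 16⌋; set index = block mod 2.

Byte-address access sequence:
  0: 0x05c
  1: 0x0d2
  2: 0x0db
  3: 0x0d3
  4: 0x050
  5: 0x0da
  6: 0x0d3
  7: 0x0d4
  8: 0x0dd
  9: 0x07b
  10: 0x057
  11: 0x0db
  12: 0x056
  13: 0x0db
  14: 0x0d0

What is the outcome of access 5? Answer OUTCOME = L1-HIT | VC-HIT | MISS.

OUTCOME = VC-HIT

0: 0x5c (blk 5, set 1) → MISS  vc=[]
1: 0xd2 (blk 13, set 1) → MISS  vc=[5]
2: 0xdb (blk 13, set 1) → L1-HIT  vc=[5]
3: 0xd3 (blk 13, set 1) → L1-HIT  vc=[5]
4: 0x50 (blk 5, set 1) → VC-HIT  vc=[13]
5: 0xda (blk 13, set 1) → VC-HIT  vc=[5]
6: 0xd3 (blk 13, set 1) → L1-HIT  vc=[5]
7: 0xd4 (blk 13, set 1) → L1-HIT  vc=[5]
8: 0xdd (blk 13, set 1) → L1-HIT  vc=[5]
9: 0x7b (blk 7, set 1) → MISS  vc=[5, 13]
10: 0x57 (blk 5, set 1) → VC-HIT  vc=[7, 13]
11: 0xdb (blk 13, set 1) → VC-HIT  vc=[7, 5]
12: 0x56 (blk 5, set 1) → VC-HIT  vc=[7, 13]
13: 0xdb (blk 13, set 1) → VC-HIT  vc=[7, 5]
14: 0xd0 (blk 13, set 1) → L1-HIT  vc=[7, 5]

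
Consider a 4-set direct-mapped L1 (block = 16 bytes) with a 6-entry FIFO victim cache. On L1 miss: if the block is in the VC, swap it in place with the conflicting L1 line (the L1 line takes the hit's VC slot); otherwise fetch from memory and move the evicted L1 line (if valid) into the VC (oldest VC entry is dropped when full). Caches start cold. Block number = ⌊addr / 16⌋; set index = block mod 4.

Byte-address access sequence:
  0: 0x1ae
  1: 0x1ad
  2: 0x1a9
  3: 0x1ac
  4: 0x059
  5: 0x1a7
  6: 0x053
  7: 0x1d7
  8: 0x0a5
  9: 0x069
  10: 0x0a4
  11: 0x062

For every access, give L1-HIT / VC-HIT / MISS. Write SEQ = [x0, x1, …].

  [0] addr=0x1ae blk=26 s=2: MISS | VC []
  [1] addr=0x1ad blk=26 s=2: L1-HIT | VC []
  [2] addr=0x1a9 blk=26 s=2: L1-HIT | VC []
  [3] addr=0x1ac blk=26 s=2: L1-HIT | VC []
  [4] addr=0x59 blk=5 s=1: MISS | VC []
  [5] addr=0x1a7 blk=26 s=2: L1-HIT | VC []
  [6] addr=0x53 blk=5 s=1: L1-HIT | VC []
  [7] addr=0x1d7 blk=29 s=1: MISS | VC [5]
  [8] addr=0xa5 blk=10 s=2: MISS | VC [5, 26]
  [9] addr=0x69 blk=6 s=2: MISS | VC [5, 26, 10]
  [10] addr=0xa4 blk=10 s=2: VC-HIT | VC [5, 26, 6]
  [11] addr=0x62 blk=6 s=2: VC-HIT | VC [5, 26, 10]

SEQ = [MISS, L1-HIT, L1-HIT, L1-HIT, MISS, L1-HIT, L1-HIT, MISS, MISS, MISS, VC-HIT, VC-HIT]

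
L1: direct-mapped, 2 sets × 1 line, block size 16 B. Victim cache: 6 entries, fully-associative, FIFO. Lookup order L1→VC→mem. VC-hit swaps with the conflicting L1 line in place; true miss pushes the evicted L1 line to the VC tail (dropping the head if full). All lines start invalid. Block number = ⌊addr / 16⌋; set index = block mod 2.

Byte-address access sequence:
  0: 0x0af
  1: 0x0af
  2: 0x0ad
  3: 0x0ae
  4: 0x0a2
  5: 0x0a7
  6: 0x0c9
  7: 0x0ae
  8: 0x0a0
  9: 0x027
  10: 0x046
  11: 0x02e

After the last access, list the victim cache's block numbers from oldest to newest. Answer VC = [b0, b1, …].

VC = [12, 10, 4]

#0 0xaf→b10/s0 MISS; vc=[]
#1 0xaf→b10/s0 L1-HIT; vc=[]
#2 0xad→b10/s0 L1-HIT; vc=[]
#3 0xae→b10/s0 L1-HIT; vc=[]
#4 0xa2→b10/s0 L1-HIT; vc=[]
#5 0xa7→b10/s0 L1-HIT; vc=[]
#6 0xc9→b12/s0 MISS; vc=[10]
#7 0xae→b10/s0 VC-HIT; vc=[12]
#8 0xa0→b10/s0 L1-HIT; vc=[12]
#9 0x27→b2/s0 MISS; vc=[12,10]
#10 0x46→b4/s0 MISS; vc=[12,10,2]
#11 0x2e→b2/s0 VC-HIT; vc=[12,10,4]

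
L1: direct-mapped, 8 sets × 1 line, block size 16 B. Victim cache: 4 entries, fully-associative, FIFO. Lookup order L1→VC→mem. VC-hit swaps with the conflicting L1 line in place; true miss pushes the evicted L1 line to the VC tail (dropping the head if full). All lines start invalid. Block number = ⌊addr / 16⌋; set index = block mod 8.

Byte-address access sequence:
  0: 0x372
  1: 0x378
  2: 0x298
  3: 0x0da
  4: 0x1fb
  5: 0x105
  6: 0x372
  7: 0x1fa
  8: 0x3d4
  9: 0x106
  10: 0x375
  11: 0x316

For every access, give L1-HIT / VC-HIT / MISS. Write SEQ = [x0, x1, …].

  [0] addr=0x372 blk=55 s=7: MISS | VC []
  [1] addr=0x378 blk=55 s=7: L1-HIT | VC []
  [2] addr=0x298 blk=41 s=1: MISS | VC []
  [3] addr=0xda blk=13 s=5: MISS | VC []
  [4] addr=0x1fb blk=31 s=7: MISS | VC [55]
  [5] addr=0x105 blk=16 s=0: MISS | VC [55]
  [6] addr=0x372 blk=55 s=7: VC-HIT | VC [31]
  [7] addr=0x1fa blk=31 s=7: VC-HIT | VC [55]
  [8] addr=0x3d4 blk=61 s=5: MISS | VC [55, 13]
  [9] addr=0x106 blk=16 s=0: L1-HIT | VC [55, 13]
  [10] addr=0x375 blk=55 s=7: VC-HIT | VC [31, 13]
  [11] addr=0x316 blk=49 s=1: MISS | VC [31, 13, 41]

SEQ = [MISS, L1-HIT, MISS, MISS, MISS, MISS, VC-HIT, VC-HIT, MISS, L1-HIT, VC-HIT, MISS]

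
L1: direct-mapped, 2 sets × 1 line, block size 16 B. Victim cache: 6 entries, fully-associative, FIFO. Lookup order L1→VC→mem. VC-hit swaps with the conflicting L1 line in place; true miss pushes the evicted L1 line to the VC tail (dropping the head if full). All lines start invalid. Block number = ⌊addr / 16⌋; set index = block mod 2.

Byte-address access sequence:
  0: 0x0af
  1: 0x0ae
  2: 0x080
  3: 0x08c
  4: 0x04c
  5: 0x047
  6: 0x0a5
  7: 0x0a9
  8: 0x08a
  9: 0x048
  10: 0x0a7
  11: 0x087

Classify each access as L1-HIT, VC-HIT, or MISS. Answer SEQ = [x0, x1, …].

SEQ = [MISS, L1-HIT, MISS, L1-HIT, MISS, L1-HIT, VC-HIT, L1-HIT, VC-HIT, VC-HIT, VC-HIT, VC-HIT]

  [0] addr=0xaf blk=10 s=0: MISS | VC []
  [1] addr=0xae blk=10 s=0: L1-HIT | VC []
  [2] addr=0x80 blk=8 s=0: MISS | VC [10]
  [3] addr=0x8c blk=8 s=0: L1-HIT | VC [10]
  [4] addr=0x4c blk=4 s=0: MISS | VC [10, 8]
  [5] addr=0x47 blk=4 s=0: L1-HIT | VC [10, 8]
  [6] addr=0xa5 blk=10 s=0: VC-HIT | VC [4, 8]
  [7] addr=0xa9 blk=10 s=0: L1-HIT | VC [4, 8]
  [8] addr=0x8a blk=8 s=0: VC-HIT | VC [4, 10]
  [9] addr=0x48 blk=4 s=0: VC-HIT | VC [8, 10]
  [10] addr=0xa7 blk=10 s=0: VC-HIT | VC [8, 4]
  [11] addr=0x87 blk=8 s=0: VC-HIT | VC [10, 4]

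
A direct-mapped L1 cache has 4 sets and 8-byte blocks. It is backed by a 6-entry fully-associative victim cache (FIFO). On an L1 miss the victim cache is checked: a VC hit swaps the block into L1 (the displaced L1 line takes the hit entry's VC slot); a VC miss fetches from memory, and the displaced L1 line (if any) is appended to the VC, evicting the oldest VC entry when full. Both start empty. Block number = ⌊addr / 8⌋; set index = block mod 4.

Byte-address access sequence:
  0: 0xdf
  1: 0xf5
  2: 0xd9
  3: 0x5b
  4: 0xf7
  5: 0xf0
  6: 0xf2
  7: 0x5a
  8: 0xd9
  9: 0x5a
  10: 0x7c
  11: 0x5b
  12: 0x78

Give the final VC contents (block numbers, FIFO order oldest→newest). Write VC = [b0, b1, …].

VC = [27, 11]

#0 0xdf→b27/s3 MISS; vc=[]
#1 0xf5→b30/s2 MISS; vc=[]
#2 0xd9→b27/s3 L1-HIT; vc=[]
#3 0x5b→b11/s3 MISS; vc=[27]
#4 0xf7→b30/s2 L1-HIT; vc=[27]
#5 0xf0→b30/s2 L1-HIT; vc=[27]
#6 0xf2→b30/s2 L1-HIT; vc=[27]
#7 0x5a→b11/s3 L1-HIT; vc=[27]
#8 0xd9→b27/s3 VC-HIT; vc=[11]
#9 0x5a→b11/s3 VC-HIT; vc=[27]
#10 0x7c→b15/s3 MISS; vc=[27,11]
#11 0x5b→b11/s3 VC-HIT; vc=[27,15]
#12 0x78→b15/s3 VC-HIT; vc=[27,11]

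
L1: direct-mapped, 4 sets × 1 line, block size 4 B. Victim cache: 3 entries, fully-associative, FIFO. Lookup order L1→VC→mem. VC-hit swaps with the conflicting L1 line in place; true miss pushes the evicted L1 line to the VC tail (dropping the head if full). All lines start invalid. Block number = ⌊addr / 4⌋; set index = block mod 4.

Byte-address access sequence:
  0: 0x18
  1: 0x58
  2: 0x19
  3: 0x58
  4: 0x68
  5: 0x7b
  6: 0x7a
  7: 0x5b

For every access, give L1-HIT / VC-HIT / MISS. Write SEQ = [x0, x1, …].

0: 0x18 (blk 6, set 2) → MISS  vc=[]
1: 0x58 (blk 22, set 2) → MISS  vc=[6]
2: 0x19 (blk 6, set 2) → VC-HIT  vc=[22]
3: 0x58 (blk 22, set 2) → VC-HIT  vc=[6]
4: 0x68 (blk 26, set 2) → MISS  vc=[6, 22]
5: 0x7b (blk 30, set 2) → MISS  vc=[6, 22, 26]
6: 0x7a (blk 30, set 2) → L1-HIT  vc=[6, 22, 26]
7: 0x5b (blk 22, set 2) → VC-HIT  vc=[6, 30, 26]

SEQ = [MISS, MISS, VC-HIT, VC-HIT, MISS, MISS, L1-HIT, VC-HIT]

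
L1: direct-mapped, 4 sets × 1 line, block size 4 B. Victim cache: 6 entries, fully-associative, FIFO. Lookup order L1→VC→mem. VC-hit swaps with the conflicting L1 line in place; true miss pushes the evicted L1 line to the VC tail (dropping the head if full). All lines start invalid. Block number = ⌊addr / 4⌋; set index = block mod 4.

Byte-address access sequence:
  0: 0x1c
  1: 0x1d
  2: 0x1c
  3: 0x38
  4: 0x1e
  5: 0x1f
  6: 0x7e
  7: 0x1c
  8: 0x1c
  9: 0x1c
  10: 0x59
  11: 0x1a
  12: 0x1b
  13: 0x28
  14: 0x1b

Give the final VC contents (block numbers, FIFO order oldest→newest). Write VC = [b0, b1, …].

0: 0x1c (blk 7, set 3) → MISS  vc=[]
1: 0x1d (blk 7, set 3) → L1-HIT  vc=[]
2: 0x1c (blk 7, set 3) → L1-HIT  vc=[]
3: 0x38 (blk 14, set 2) → MISS  vc=[]
4: 0x1e (blk 7, set 3) → L1-HIT  vc=[]
5: 0x1f (blk 7, set 3) → L1-HIT  vc=[]
6: 0x7e (blk 31, set 3) → MISS  vc=[7]
7: 0x1c (blk 7, set 3) → VC-HIT  vc=[31]
8: 0x1c (blk 7, set 3) → L1-HIT  vc=[31]
9: 0x1c (blk 7, set 3) → L1-HIT  vc=[31]
10: 0x59 (blk 22, set 2) → MISS  vc=[31, 14]
11: 0x1a (blk 6, set 2) → MISS  vc=[31, 14, 22]
12: 0x1b (blk 6, set 2) → L1-HIT  vc=[31, 14, 22]
13: 0x28 (blk 10, set 2) → MISS  vc=[31, 14, 22, 6]
14: 0x1b (blk 6, set 2) → VC-HIT  vc=[31, 14, 22, 10]

VC = [31, 14, 22, 10]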